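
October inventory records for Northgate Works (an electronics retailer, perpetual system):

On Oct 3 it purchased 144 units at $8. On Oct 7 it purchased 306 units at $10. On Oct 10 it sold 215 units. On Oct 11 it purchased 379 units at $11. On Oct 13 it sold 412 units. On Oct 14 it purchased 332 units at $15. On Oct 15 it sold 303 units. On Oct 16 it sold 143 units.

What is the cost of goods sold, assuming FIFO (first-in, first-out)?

Oct 10, 215 sold [FIFO — oldest first]: 144 @ $8 + 71 @ $10 = $1,862
Oct 13, 412 sold [FIFO — oldest first]: 235 @ $10 + 177 @ $11 = $4,297
Oct 15, 303 sold [FIFO — oldest first]: 202 @ $11 + 101 @ $15 = $3,737
Oct 16, 143 sold [FIFO — oldest first]: 143 @ $15 = $2,145
Total COGS = $1,862 + $4,297 + $3,737 + $2,145 = $12,041
Ending inventory: 88 @ $15 = $1,320

COGS = $12,041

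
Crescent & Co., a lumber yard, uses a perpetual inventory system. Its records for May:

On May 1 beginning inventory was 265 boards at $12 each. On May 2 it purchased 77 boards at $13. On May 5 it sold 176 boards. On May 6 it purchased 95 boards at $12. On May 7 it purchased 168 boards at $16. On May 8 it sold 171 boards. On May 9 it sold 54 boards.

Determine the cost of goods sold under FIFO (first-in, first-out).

COGS = $4,889

May 5, 176 sold [FIFO — oldest first]: 176 @ $12 = $2,112
May 8, 171 sold [FIFO — oldest first]: 89 @ $12 + 77 @ $13 + 5 @ $12 = $2,129
May 9, 54 sold [FIFO — oldest first]: 54 @ $12 = $648
Total COGS = $2,112 + $2,129 + $648 = $4,889
Ending inventory: 36 @ $12 + 168 @ $16 = $3,120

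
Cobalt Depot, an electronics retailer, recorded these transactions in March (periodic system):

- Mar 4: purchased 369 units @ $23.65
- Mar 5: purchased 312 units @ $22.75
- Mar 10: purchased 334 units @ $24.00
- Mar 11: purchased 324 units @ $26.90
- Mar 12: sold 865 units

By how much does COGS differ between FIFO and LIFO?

FIFO COGS: 369 @ $23.65 + 312 @ $22.75 + 184 @ $24.00 = $20,240.85
LIFO COGS: 324 @ $26.90 + 334 @ $24.00 + 207 @ $22.75 = $21,440.85
Difference = |$20,240.85 − $21,440.85| = $1,200.00

$1,200.00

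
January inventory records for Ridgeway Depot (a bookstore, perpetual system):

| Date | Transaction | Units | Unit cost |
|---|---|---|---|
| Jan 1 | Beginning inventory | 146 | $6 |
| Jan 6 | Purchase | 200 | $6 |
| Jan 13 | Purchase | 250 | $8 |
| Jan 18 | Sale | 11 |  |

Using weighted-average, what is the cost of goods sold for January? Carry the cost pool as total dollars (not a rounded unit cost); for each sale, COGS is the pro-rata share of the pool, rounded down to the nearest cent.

After Jan 1: 146 on hand, pool $876.00 (≈ $6.0000 each)
After Jan 6: 346 on hand, pool $2,076.00 (≈ $6.0000 each)
After Jan 13: 596 on hand, pool $4,076.00 (≈ $6.8389 each)
Jan 18, sell 11: 11/596 × $4,076.00 → $75.22
Ending inventory (cost pool remaining) = $4,000.78
Check: goods available $4,076.00 = COGS $75.22 + ending $4,000.78

COGS = $75.22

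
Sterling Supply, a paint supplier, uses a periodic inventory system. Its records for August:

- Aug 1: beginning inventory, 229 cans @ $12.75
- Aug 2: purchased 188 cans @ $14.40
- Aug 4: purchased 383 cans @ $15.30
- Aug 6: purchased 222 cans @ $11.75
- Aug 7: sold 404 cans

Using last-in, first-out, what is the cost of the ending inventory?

Ending inventory = $8,702.25

Aug 7, 404 sold [LIFO — newest first]: 222 @ $11.75 + 182 @ $15.30 = $5,393.10
Ending inventory: 229 @ $12.75 + 188 @ $14.40 + 201 @ $15.30 = $8,702.25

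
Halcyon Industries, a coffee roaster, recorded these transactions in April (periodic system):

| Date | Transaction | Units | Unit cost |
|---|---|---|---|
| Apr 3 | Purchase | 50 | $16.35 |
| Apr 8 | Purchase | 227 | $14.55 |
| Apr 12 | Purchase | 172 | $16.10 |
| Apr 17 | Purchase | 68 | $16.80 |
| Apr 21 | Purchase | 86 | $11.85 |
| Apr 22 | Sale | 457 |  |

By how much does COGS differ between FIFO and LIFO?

FIFO COGS: 50 @ $16.35 + 227 @ $14.55 + 172 @ $16.10 + 8 @ $16.80 = $7,023.95
LIFO COGS: 86 @ $11.85 + 68 @ $16.80 + 172 @ $16.10 + 131 @ $14.55 = $6,836.75
Difference = |$7,023.95 − $6,836.75| = $187.20

$187.20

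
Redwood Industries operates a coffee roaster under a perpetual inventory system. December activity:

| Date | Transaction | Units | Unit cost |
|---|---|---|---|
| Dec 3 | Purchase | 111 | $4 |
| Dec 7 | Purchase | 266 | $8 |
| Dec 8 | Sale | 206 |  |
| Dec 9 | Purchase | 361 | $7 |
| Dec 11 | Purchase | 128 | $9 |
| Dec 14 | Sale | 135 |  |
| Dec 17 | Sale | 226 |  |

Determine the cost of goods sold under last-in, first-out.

COGS = $4,431

Dec 8, 206 sold [LIFO — newest first]: 206 @ $8 = $1,648
Dec 14, 135 sold [LIFO — newest first]: 128 @ $9 + 7 @ $7 = $1,201
Dec 17, 226 sold [LIFO — newest first]: 226 @ $7 = $1,582
Total COGS = $1,648 + $1,201 + $1,582 = $4,431
Ending inventory: 111 @ $4 + 60 @ $8 + 128 @ $7 = $1,820
Check: goods available $6,251 = COGS $4,431 + ending $1,820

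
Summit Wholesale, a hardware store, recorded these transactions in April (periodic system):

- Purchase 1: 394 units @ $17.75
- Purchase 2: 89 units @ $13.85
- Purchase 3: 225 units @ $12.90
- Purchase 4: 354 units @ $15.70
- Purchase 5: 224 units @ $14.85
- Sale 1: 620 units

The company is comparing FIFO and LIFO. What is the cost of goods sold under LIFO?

COGS = $9,426.00

FIFO COGS: 394 @ $17.75 + 89 @ $13.85 + 137 @ $12.90 = $9,993.45
LIFO COGS: 224 @ $14.85 + 354 @ $15.70 + 42 @ $12.90 = $9,426.00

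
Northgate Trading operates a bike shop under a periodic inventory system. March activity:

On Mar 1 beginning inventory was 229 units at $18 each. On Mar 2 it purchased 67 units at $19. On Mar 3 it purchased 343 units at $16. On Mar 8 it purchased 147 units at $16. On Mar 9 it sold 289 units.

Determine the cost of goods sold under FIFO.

COGS = $5,262

Mar 9, 289 sold [FIFO — oldest first]: 229 @ $18 + 60 @ $19 = $5,262
Ending inventory: 7 @ $19 + 343 @ $16 + 147 @ $16 = $7,973
Check: goods available $13,235 = COGS $5,262 + ending $7,973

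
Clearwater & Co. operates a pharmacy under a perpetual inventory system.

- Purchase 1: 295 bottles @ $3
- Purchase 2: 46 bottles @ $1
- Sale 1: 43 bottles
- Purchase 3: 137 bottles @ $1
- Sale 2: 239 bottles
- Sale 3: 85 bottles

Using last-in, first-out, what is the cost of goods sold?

Sale 1 (43) [LIFO — newest first]: 43 @ $1 = $43
Sale 2 (239) [LIFO — newest first]: 137 @ $1 + 3 @ $1 + 99 @ $3 = $437
Sale 3 (85) [LIFO — newest first]: 85 @ $3 = $255
Total COGS = $43 + $437 + $255 = $735
Ending inventory: 111 @ $3 = $333
Check: goods available $1,068 = COGS $735 + ending $333

COGS = $735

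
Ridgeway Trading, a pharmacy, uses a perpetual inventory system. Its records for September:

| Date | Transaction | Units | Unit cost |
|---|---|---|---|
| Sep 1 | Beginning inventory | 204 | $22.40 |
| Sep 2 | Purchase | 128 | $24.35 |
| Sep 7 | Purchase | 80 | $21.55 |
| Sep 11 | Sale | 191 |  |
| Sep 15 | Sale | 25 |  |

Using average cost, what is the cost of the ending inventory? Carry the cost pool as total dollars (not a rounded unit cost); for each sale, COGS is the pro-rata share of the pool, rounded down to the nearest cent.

After Sep 1: 204 on hand, pool $4,569.60 (≈ $22.4000 each)
After Sep 2: 332 on hand, pool $7,686.40 (≈ $23.1518 each)
After Sep 7: 412 on hand, pool $9,410.40 (≈ $22.8408 each)
Sep 11, sell 191: 191/412 × $9,410.40 → $4,362.58
Sep 15, sell 25: 25/221 × $5,047.82 → $571.02
Total COGS = $4,362.58 + $571.02 = $4,933.60
Ending inventory (cost pool remaining) = $4,476.80

Ending inventory = $4,476.80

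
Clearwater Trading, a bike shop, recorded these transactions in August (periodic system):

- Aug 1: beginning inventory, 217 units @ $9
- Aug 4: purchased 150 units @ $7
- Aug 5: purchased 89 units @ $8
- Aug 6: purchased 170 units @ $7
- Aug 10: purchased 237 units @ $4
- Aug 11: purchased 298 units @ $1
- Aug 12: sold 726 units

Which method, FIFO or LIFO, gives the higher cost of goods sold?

FIFO

FIFO COGS: 217 @ $9 + 150 @ $7 + 89 @ $8 + 170 @ $7 + 100 @ $4 = $5,305
LIFO COGS: 298 @ $1 + 237 @ $4 + 170 @ $7 + 21 @ $8 = $2,604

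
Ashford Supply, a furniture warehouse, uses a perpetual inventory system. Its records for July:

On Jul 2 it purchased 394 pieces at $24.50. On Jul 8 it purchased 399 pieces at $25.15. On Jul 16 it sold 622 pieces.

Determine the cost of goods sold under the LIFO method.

Jul 16, 622 sold [LIFO — newest first]: 399 @ $25.15 + 223 @ $24.50 = $15,498.35
Ending inventory: 171 @ $24.50 = $4,189.50

COGS = $15,498.35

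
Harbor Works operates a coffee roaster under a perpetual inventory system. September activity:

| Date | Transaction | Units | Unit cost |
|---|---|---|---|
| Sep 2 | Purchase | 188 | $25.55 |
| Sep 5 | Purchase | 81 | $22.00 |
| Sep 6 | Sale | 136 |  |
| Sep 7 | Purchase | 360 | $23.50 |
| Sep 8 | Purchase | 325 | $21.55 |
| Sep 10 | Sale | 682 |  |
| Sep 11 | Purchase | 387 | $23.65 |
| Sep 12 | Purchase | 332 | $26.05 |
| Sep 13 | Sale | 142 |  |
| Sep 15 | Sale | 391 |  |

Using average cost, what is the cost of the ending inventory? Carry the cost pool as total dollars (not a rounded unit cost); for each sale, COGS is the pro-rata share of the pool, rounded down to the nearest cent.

Ending inventory = $7,876.20

After Sep 2: 188 on hand, pool $4,803.40 (≈ $25.5500 each)
After Sep 5: 269 on hand, pool $6,585.40 (≈ $24.4810 each)
Sep 6, sell 136: 136/269 × $6,585.40 → $3,329.42
After Sep 7: 493 on hand, pool $11,715.98 (≈ $23.7647 each)
After Sep 8: 818 on hand, pool $18,719.73 (≈ $22.8848 each)
Sep 10, sell 682: 682/818 × $18,719.73 → $15,607.40
After Sep 11: 523 on hand, pool $12,264.88 (≈ $23.4510 each)
After Sep 12: 855 on hand, pool $20,913.48 (≈ $24.4602 each)
Sep 13, sell 142: 142/855 × $20,913.48 → $3,473.34
Sep 15, sell 391: 391/713 × $17,440.14 → $9,563.94
Total COGS = $3,329.42 + $15,607.40 + $3,473.34 + $9,563.94 = $31,974.10
Ending inventory (cost pool remaining) = $7,876.20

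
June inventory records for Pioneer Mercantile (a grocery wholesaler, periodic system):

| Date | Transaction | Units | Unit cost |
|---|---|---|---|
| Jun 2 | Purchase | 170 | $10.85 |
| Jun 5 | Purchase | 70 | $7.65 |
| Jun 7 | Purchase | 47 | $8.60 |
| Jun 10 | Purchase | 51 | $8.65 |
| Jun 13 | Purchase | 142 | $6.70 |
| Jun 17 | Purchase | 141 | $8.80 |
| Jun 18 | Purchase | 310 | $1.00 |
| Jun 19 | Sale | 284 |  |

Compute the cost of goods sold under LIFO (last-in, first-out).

COGS = $284.00

Jun 19, 284 sold [LIFO — newest first]: 284 @ $1.00 = $284.00
Ending inventory: 170 @ $10.85 + 70 @ $7.65 + 47 @ $8.60 + 51 @ $8.65 + 142 @ $6.70 + 141 @ $8.80 + 26 @ $1.00 = $5,443.55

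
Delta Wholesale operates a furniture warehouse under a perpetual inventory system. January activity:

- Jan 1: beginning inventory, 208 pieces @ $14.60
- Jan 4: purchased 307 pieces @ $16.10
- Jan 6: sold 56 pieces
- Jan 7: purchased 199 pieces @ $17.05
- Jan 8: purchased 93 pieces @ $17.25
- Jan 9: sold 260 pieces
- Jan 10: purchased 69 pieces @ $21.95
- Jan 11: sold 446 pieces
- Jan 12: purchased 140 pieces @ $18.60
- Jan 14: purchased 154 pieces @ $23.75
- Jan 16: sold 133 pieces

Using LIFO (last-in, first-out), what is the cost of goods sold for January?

Jan 6, 56 sold [LIFO — newest first]: 56 @ $16.10 = $901.60
Jan 9, 260 sold [LIFO — newest first]: 93 @ $17.25 + 167 @ $17.05 = $4,451.60
Jan 11, 446 sold [LIFO — newest first]: 69 @ $21.95 + 32 @ $17.05 + 251 @ $16.10 + 94 @ $14.60 = $7,473.65
Jan 16, 133 sold [LIFO — newest first]: 133 @ $23.75 = $3,158.75
Total COGS = $901.60 + $4,451.60 + $7,473.65 + $3,158.75 = $15,985.60
Ending inventory: 114 @ $14.60 + 140 @ $18.60 + 21 @ $23.75 = $4,767.15

COGS = $15,985.60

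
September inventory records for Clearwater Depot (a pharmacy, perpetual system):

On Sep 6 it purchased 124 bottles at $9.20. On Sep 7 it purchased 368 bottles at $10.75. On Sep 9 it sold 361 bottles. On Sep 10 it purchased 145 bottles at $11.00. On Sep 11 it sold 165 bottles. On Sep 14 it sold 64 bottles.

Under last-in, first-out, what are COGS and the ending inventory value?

Sep 9, 361 sold [LIFO — newest first]: 361 @ $10.75 = $3,880.75
Sep 11, 165 sold [LIFO — newest first]: 145 @ $11.00 + 7 @ $10.75 + 13 @ $9.20 = $1,789.85
Sep 14, 64 sold [LIFO — newest first]: 64 @ $9.20 = $588.80
Total COGS = $3,880.75 + $1,789.85 + $588.80 = $6,259.40
Ending inventory: 47 @ $9.20 = $432.40

COGS = $6,259.40; ending inventory = $432.40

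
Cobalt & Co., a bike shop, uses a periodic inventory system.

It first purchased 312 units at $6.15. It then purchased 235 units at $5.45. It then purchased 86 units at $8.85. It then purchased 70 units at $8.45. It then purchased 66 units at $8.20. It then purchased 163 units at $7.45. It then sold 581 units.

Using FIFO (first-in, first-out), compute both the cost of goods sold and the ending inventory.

COGS = $3,500.45; ending inventory = $2,807.25

Sale 1 (581) [FIFO — oldest first]: 312 @ $6.15 + 235 @ $5.45 + 34 @ $8.85 = $3,500.45
Ending inventory: 52 @ $8.85 + 70 @ $8.45 + 66 @ $8.20 + 163 @ $7.45 = $2,807.25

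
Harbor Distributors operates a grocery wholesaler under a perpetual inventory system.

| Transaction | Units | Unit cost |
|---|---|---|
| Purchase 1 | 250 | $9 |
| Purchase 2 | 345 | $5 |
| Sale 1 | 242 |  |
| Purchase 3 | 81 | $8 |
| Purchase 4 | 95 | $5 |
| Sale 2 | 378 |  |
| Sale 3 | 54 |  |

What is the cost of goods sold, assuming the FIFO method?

Sale 1 (242) [FIFO — oldest first]: 242 @ $9 = $2,178
Sale 2 (378) [FIFO — oldest first]: 8 @ $9 + 345 @ $5 + 25 @ $8 = $1,997
Sale 3 (54) [FIFO — oldest first]: 54 @ $8 = $432
Total COGS = $2,178 + $1,997 + $432 = $4,607
Ending inventory: 2 @ $8 + 95 @ $5 = $491

COGS = $4,607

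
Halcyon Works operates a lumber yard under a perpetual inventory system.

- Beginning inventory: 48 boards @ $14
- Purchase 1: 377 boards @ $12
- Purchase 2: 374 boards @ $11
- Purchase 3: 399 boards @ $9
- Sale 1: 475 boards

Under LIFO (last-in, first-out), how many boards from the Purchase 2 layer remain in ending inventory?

298

Sale 1 (475) [LIFO — newest first]: 399 @ $9 + 76 @ $11 = $4,427
Ending inventory: 48 @ $14 + 377 @ $12 + 298 @ $11 = $8,474
Check: goods available $12,901 = COGS $4,427 + ending $8,474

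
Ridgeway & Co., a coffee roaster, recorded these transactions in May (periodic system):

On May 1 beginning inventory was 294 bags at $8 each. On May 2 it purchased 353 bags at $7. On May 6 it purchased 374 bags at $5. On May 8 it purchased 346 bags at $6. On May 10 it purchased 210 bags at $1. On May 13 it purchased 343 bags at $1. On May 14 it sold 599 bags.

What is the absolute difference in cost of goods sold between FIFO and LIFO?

FIFO COGS: 294 @ $8 + 305 @ $7 = $4,487
LIFO COGS: 343 @ $1 + 210 @ $1 + 46 @ $6 = $829
Difference = |$4,487 − $829| = $3,658

$3,658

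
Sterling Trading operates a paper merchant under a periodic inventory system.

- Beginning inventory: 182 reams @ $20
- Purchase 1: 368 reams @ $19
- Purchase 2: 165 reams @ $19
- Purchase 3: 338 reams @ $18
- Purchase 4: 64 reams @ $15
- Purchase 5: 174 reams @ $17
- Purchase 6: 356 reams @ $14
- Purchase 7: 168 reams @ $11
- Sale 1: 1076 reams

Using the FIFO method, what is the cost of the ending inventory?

Ending inventory = $10,405

Sale 1 (1076) [FIFO — oldest first]: 182 @ $20 + 368 @ $19 + 165 @ $19 + 338 @ $18 + 23 @ $15 = $20,196
Ending inventory: 41 @ $15 + 174 @ $17 + 356 @ $14 + 168 @ $11 = $10,405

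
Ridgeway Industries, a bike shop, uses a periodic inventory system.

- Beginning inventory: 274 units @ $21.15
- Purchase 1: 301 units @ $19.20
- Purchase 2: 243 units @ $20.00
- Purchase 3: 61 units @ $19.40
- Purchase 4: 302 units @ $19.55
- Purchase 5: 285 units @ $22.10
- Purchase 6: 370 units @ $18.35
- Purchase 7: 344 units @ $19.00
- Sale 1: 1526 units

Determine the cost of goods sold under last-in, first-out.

Sale 1 (1526) [LIFO — newest first]: 344 @ $19.00 + 370 @ $18.35 + 285 @ $22.10 + 302 @ $19.55 + 61 @ $19.40 + 164 @ $20.00 = $29,991.50
Ending inventory: 274 @ $21.15 + 301 @ $19.20 + 79 @ $20.00 = $13,154.30

COGS = $29,991.50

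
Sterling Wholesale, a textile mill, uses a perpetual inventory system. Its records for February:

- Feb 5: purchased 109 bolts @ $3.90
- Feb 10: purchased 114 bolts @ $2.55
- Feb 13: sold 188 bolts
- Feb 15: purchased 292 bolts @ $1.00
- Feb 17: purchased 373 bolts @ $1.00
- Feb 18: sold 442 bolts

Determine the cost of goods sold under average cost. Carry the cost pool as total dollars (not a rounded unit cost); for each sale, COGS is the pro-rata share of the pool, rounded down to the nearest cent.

COGS = $1,094.29

After Feb 5: 109 on hand, pool $425.10 (≈ $3.9000 each)
After Feb 10: 223 on hand, pool $715.80 (≈ $3.2099 each)
Feb 13, sell 188: 188/223 × $715.80 → $603.45
After Feb 15: 327 on hand, pool $404.35 (≈ $1.2365 each)
After Feb 17: 700 on hand, pool $777.35 (≈ $1.1105 each)
Feb 18, sell 442: 442/700 × $777.35 → $490.84
Total COGS = $603.45 + $490.84 = $1,094.29
Ending inventory (cost pool remaining) = $286.51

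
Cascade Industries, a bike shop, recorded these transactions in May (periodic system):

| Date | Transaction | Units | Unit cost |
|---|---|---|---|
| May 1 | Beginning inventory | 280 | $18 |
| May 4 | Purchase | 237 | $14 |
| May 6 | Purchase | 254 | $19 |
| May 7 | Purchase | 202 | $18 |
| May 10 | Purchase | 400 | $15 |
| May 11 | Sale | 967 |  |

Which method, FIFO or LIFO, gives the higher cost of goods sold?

FIFO COGS: 280 @ $18 + 237 @ $14 + 254 @ $19 + 196 @ $18 = $16,712
LIFO COGS: 400 @ $15 + 202 @ $18 + 254 @ $19 + 111 @ $14 = $16,016

FIFO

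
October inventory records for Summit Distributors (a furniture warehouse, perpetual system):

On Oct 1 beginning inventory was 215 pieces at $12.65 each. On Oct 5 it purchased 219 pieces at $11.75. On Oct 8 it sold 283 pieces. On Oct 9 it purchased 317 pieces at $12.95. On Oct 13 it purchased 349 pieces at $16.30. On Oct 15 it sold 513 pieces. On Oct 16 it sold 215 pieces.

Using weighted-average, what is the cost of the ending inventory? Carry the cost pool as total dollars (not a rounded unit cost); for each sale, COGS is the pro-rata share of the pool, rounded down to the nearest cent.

Ending inventory = $1,267.51

After Oct 1: 215 on hand, pool $2,719.75 (≈ $12.6500 each)
After Oct 5: 434 on hand, pool $5,293.00 (≈ $12.1959 each)
Oct 8, sell 283: 283/434 × $5,293.00 → $3,451.42
After Oct 9: 468 on hand, pool $5,946.73 (≈ $12.7067 each)
After Oct 13: 817 on hand, pool $11,635.43 (≈ $14.2417 each)
Oct 15, sell 513: 513/817 × $11,635.43 → $7,305.96
Oct 16, sell 215: 215/304 × $4,329.47 → $3,061.96
Total COGS = $3,451.42 + $7,305.96 + $3,061.96 = $13,819.34
Ending inventory (cost pool remaining) = $1,267.51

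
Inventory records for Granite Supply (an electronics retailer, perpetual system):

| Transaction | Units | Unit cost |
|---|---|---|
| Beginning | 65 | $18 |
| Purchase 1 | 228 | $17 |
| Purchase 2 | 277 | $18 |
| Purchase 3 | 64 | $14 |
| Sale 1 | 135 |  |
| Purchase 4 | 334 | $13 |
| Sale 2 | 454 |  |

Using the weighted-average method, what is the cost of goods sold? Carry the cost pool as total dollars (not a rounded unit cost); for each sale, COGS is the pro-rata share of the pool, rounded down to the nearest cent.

After Beginning: 65 on hand, pool $1,170.00 (≈ $18.0000 each)
After Purchase 1: 293 on hand, pool $5,046.00 (≈ $17.2218 each)
After Purchase 2: 570 on hand, pool $10,032.00 (≈ $17.6000 each)
After Purchase 3: 634 on hand, pool $10,928.00 (≈ $17.2366 each)
Sale 1, sell 135: 135/634 × $10,928.00 → $2,326.94
After Purchase 4: 833 on hand, pool $12,943.06 (≈ $15.5379 each)
Sale 2, sell 454: 454/833 × $12,943.06 → $7,054.20
Total COGS = $2,326.94 + $7,054.20 = $9,381.14
Ending inventory (cost pool remaining) = $5,888.86

COGS = $9,381.14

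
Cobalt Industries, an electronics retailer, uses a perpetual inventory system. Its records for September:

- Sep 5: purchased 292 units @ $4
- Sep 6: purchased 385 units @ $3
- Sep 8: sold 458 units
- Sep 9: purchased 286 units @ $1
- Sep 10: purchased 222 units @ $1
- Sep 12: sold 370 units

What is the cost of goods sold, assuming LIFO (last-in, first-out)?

Sep 8, 458 sold [LIFO — newest first]: 385 @ $3 + 73 @ $4 = $1,447
Sep 12, 370 sold [LIFO — newest first]: 222 @ $1 + 148 @ $1 = $370
Total COGS = $1,447 + $370 = $1,817
Ending inventory: 219 @ $4 + 138 @ $1 = $1,014

COGS = $1,817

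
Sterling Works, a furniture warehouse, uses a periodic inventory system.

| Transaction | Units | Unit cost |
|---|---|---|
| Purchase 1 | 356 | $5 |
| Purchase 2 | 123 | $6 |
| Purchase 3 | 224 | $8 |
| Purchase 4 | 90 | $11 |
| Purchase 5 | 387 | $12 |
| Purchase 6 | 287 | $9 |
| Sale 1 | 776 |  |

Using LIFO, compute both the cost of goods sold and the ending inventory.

COGS = $8,313; ending inventory = $4,214

Sale 1 (776) [LIFO — newest first]: 287 @ $9 + 387 @ $12 + 90 @ $11 + 12 @ $8 = $8,313
Ending inventory: 356 @ $5 + 123 @ $6 + 212 @ $8 = $4,214
Check: goods available $12,527 = COGS $8,313 + ending $4,214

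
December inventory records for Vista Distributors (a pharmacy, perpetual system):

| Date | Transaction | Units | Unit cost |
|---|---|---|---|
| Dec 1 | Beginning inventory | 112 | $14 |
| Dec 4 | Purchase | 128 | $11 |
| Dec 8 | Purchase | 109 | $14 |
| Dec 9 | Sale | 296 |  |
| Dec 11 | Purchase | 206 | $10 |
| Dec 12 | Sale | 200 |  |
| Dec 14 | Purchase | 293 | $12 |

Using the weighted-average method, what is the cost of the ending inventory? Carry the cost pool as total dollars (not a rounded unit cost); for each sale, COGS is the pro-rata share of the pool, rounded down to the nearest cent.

Ending inventory = $4,141.02

After Dec 1: 112 on hand, pool $1,568.00 (≈ $14.0000 each)
After Dec 4: 240 on hand, pool $2,976.00 (≈ $12.4000 each)
After Dec 8: 349 on hand, pool $4,502.00 (≈ $12.8997 each)
Dec 9, sell 296: 296/349 × $4,502.00 → $3,818.31
After Dec 11: 259 on hand, pool $2,743.69 (≈ $10.5934 each)
Dec 12, sell 200: 200/259 × $2,743.69 → $2,118.67
After Dec 14: 352 on hand, pool $4,141.02 (≈ $11.7643 each)
Total COGS = $3,818.31 + $2,118.67 = $5,936.98
Ending inventory (cost pool remaining) = $4,141.02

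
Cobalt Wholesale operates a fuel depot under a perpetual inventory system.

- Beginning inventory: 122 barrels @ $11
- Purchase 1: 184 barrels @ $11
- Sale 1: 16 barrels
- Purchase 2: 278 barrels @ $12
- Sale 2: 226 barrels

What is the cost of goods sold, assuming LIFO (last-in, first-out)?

COGS = $2,888

Sale 1 (16) [LIFO — newest first]: 16 @ $11 = $176
Sale 2 (226) [LIFO — newest first]: 226 @ $12 = $2,712
Total COGS = $176 + $2,712 = $2,888
Ending inventory: 122 @ $11 + 168 @ $11 + 52 @ $12 = $3,814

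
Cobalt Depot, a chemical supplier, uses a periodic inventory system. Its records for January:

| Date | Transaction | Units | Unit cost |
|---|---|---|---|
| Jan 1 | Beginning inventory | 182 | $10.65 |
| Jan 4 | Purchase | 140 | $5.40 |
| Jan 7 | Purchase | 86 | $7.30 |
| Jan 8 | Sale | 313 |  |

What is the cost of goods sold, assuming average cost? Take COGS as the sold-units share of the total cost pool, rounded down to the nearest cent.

Jan 8, sell 313: 313/408 × $3,322.10 → $2,548.57
Ending inventory (cost pool remaining) = $773.53
Check: goods available $3,322.10 = COGS $2,548.57 + ending $773.53

COGS = $2,548.57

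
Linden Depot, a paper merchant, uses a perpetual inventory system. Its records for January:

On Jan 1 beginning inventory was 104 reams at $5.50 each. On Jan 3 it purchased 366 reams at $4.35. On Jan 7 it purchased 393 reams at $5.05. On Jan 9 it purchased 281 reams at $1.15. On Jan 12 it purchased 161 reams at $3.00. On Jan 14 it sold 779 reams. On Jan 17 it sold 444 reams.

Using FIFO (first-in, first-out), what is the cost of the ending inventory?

Ending inventory = $246.00

Jan 14, 779 sold [FIFO — oldest first]: 104 @ $5.50 + 366 @ $4.35 + 309 @ $5.05 = $3,724.55
Jan 17, 444 sold [FIFO — oldest first]: 84 @ $5.05 + 281 @ $1.15 + 79 @ $3.00 = $984.35
Total COGS = $3,724.55 + $984.35 = $4,708.90
Ending inventory: 82 @ $3.00 = $246.00
Check: goods available $4,954.90 = COGS $4,708.90 + ending $246.00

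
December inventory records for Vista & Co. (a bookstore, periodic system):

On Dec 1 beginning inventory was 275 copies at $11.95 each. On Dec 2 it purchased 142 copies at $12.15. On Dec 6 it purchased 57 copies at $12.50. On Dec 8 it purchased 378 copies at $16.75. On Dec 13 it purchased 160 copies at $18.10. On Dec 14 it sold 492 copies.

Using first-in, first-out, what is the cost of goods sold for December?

COGS = $6,025.55

Dec 14, 492 sold [FIFO — oldest first]: 275 @ $11.95 + 142 @ $12.15 + 57 @ $12.50 + 18 @ $16.75 = $6,025.55
Ending inventory: 360 @ $16.75 + 160 @ $18.10 = $8,926.00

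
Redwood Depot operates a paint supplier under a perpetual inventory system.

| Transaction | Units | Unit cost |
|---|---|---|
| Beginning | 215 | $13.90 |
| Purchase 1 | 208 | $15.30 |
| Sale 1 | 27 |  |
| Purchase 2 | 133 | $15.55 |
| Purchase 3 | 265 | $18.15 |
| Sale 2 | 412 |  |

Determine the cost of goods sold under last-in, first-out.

COGS = $7,505.20

Sale 1 (27) [LIFO — newest first]: 27 @ $15.30 = $413.10
Sale 2 (412) [LIFO — newest first]: 265 @ $18.15 + 133 @ $15.55 + 14 @ $15.30 = $7,092.10
Total COGS = $413.10 + $7,092.10 = $7,505.20
Ending inventory: 215 @ $13.90 + 167 @ $15.30 = $5,543.60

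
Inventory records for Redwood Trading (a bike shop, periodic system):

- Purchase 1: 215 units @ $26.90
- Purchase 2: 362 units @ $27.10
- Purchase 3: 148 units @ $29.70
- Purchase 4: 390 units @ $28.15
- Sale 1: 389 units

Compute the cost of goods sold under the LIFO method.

COGS = $10,950.35

Sale 1 (389) [LIFO — newest first]: 389 @ $28.15 = $10,950.35
Ending inventory: 215 @ $26.90 + 362 @ $27.10 + 148 @ $29.70 + 1 @ $28.15 = $20,017.45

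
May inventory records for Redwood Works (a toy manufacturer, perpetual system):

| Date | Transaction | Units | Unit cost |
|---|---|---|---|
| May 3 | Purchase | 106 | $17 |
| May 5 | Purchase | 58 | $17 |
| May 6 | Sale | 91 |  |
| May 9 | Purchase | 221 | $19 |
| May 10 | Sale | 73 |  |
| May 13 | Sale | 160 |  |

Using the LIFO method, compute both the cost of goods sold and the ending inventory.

May 6, 91 sold [LIFO — newest first]: 58 @ $17 + 33 @ $17 = $1,547
May 10, 73 sold [LIFO — newest first]: 73 @ $19 = $1,387
May 13, 160 sold [LIFO — newest first]: 148 @ $19 + 12 @ $17 = $3,016
Total COGS = $1,547 + $1,387 + $3,016 = $5,950
Ending inventory: 61 @ $17 = $1,037

COGS = $5,950; ending inventory = $1,037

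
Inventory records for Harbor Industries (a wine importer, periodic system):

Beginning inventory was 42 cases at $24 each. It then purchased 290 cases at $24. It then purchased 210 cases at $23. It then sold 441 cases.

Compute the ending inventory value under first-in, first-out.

Ending inventory = $2,323

Sale 1 (441) [FIFO — oldest first]: 42 @ $24 + 290 @ $24 + 109 @ $23 = $10,475
Ending inventory: 101 @ $23 = $2,323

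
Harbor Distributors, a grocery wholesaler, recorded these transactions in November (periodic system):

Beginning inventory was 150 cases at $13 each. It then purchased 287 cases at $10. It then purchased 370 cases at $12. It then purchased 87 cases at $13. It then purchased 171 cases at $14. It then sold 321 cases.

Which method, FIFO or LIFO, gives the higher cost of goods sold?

FIFO COGS: 150 @ $13 + 171 @ $10 = $3,660
LIFO COGS: 171 @ $14 + 87 @ $13 + 63 @ $12 = $4,281

LIFO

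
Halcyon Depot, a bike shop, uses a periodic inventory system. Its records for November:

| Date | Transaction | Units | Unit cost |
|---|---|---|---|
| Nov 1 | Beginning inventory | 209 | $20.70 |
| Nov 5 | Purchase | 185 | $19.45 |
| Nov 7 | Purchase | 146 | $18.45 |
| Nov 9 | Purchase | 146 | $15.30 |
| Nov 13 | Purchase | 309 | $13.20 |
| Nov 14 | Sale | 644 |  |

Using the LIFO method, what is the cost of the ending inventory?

Ending inventory = $7,088.20

Nov 14, 644 sold [LIFO — newest first]: 309 @ $13.20 + 146 @ $15.30 + 146 @ $18.45 + 43 @ $19.45 = $9,842.65
Ending inventory: 209 @ $20.70 + 142 @ $19.45 = $7,088.20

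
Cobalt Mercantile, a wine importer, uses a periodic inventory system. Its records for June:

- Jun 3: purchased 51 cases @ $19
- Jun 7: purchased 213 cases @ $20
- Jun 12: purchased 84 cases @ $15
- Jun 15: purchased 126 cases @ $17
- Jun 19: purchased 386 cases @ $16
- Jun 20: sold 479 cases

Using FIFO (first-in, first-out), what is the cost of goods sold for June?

COGS = $8,711

Jun 20, 479 sold [FIFO — oldest first]: 51 @ $19 + 213 @ $20 + 84 @ $15 + 126 @ $17 + 5 @ $16 = $8,711
Ending inventory: 381 @ $16 = $6,096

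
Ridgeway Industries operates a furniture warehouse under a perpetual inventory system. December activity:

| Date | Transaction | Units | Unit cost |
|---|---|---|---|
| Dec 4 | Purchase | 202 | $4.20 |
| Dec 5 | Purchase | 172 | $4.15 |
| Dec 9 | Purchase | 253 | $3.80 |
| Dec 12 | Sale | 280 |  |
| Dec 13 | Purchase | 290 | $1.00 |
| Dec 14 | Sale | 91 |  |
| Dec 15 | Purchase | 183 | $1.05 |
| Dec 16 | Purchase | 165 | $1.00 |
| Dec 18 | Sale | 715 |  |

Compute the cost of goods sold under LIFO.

COGS = $2,418.95

Dec 12, 280 sold [LIFO — newest first]: 253 @ $3.80 + 27 @ $4.15 = $1,073.45
Dec 14, 91 sold [LIFO — newest first]: 91 @ $1.00 = $91.00
Dec 18, 715 sold [LIFO — newest first]: 165 @ $1.00 + 183 @ $1.05 + 199 @ $1.00 + 145 @ $4.15 + 23 @ $4.20 = $1,254.50
Total COGS = $1,073.45 + $91.00 + $1,254.50 = $2,418.95
Ending inventory: 179 @ $4.20 = $751.80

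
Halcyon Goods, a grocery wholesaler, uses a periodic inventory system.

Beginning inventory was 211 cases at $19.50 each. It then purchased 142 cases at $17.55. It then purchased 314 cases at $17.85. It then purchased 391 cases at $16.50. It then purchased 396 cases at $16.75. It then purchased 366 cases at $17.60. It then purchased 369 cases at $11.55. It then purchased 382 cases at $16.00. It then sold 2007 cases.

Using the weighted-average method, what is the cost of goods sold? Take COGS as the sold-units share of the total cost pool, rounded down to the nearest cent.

COGS = $32,873.54

Sale 1, sell 2007: 2007/2571 × $42,111.55 → $32,873.54
Ending inventory (cost pool remaining) = $9,238.01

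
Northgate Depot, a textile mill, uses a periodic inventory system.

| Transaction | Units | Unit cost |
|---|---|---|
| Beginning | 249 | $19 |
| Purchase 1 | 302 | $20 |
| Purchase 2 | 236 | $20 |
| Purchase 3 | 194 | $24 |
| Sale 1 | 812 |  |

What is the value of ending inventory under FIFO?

Sale 1 (812) [FIFO — oldest first]: 249 @ $19 + 302 @ $20 + 236 @ $20 + 25 @ $24 = $16,091
Ending inventory: 169 @ $24 = $4,056
Check: goods available $20,147 = COGS $16,091 + ending $4,056

Ending inventory = $4,056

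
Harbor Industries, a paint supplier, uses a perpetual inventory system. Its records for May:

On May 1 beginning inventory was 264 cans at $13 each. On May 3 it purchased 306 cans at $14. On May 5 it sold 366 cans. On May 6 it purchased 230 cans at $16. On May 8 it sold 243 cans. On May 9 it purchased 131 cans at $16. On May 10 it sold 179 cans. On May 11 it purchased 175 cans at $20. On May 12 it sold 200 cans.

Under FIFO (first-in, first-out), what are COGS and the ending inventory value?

COGS = $14,632; ending inventory = $2,360

May 5, 366 sold [FIFO — oldest first]: 264 @ $13 + 102 @ $14 = $4,860
May 8, 243 sold [FIFO — oldest first]: 204 @ $14 + 39 @ $16 = $3,480
May 10, 179 sold [FIFO — oldest first]: 179 @ $16 = $2,864
May 12, 200 sold [FIFO — oldest first]: 12 @ $16 + 131 @ $16 + 57 @ $20 = $3,428
Total COGS = $4,860 + $3,480 + $2,864 + $3,428 = $14,632
Ending inventory: 118 @ $20 = $2,360
Check: goods available $16,992 = COGS $14,632 + ending $2,360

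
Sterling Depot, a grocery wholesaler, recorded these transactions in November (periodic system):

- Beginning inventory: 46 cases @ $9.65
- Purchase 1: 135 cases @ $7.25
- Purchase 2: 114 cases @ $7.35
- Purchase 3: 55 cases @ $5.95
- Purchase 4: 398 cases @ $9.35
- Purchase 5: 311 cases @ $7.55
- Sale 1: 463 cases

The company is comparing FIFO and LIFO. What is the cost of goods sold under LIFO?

FIFO COGS: 46 @ $9.65 + 135 @ $7.25 + 114 @ $7.35 + 55 @ $5.95 + 113 @ $9.35 = $3,644.35
LIFO COGS: 311 @ $7.55 + 152 @ $9.35 = $3,769.25

COGS = $3,769.25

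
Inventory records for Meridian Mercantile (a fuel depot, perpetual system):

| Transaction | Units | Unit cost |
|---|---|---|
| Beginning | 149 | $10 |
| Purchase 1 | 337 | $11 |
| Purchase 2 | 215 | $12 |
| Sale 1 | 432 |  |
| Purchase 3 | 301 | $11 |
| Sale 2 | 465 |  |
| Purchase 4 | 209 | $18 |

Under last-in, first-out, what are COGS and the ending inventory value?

COGS = $10,038; ending inventory = $4,812

Sale 1 (432) [LIFO — newest first]: 215 @ $12 + 217 @ $11 = $4,967
Sale 2 (465) [LIFO — newest first]: 301 @ $11 + 120 @ $11 + 44 @ $10 = $5,071
Total COGS = $4,967 + $5,071 = $10,038
Ending inventory: 105 @ $10 + 209 @ $18 = $4,812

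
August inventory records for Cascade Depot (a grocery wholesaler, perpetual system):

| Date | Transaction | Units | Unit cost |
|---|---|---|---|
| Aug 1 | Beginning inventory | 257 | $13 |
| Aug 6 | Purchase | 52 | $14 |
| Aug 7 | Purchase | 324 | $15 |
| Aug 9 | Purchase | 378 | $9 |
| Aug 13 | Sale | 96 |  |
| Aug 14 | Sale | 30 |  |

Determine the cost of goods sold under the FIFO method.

Aug 13, 96 sold [FIFO — oldest first]: 96 @ $13 = $1,248
Aug 14, 30 sold [FIFO — oldest first]: 30 @ $13 = $390
Total COGS = $1,248 + $390 = $1,638
Ending inventory: 131 @ $13 + 52 @ $14 + 324 @ $15 + 378 @ $9 = $10,693
Check: goods available $12,331 = COGS $1,638 + ending $10,693

COGS = $1,638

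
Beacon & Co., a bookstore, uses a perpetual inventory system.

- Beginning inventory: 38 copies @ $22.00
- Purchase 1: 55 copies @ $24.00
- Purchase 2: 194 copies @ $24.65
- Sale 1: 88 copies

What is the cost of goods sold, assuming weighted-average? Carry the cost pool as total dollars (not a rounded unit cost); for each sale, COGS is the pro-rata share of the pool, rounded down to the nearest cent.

After Beginning: 38 on hand, pool $836.00 (≈ $22.0000 each)
After Purchase 1: 93 on hand, pool $2,156.00 (≈ $23.1828 each)
After Purchase 2: 287 on hand, pool $6,938.10 (≈ $24.1746 each)
Sale 1, sell 88: 88/287 × $6,938.10 → $2,127.36
Ending inventory (cost pool remaining) = $4,810.74

COGS = $2,127.36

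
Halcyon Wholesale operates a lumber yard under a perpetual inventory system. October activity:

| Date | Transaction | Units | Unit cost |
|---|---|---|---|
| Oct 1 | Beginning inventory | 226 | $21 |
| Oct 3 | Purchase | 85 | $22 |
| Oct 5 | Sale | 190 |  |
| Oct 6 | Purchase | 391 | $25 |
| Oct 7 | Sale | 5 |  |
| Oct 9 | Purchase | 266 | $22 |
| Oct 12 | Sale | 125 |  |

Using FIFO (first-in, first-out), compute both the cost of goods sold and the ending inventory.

Oct 5, 190 sold [FIFO — oldest first]: 190 @ $21 = $3,990
Oct 7, 5 sold [FIFO — oldest first]: 5 @ $21 = $105
Oct 12, 125 sold [FIFO — oldest first]: 31 @ $21 + 85 @ $22 + 9 @ $25 = $2,746
Total COGS = $3,990 + $105 + $2,746 = $6,841
Ending inventory: 382 @ $25 + 266 @ $22 = $15,402
Check: goods available $22,243 = COGS $6,841 + ending $15,402

COGS = $6,841; ending inventory = $15,402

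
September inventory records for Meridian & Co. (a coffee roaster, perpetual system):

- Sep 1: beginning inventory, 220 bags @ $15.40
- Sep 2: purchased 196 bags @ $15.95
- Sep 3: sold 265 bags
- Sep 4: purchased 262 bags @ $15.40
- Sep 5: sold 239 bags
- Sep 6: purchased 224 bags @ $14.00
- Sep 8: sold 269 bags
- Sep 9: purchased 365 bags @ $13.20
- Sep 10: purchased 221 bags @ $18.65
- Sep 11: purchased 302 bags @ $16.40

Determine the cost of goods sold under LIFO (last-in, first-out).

COGS = $11,698.40

Sep 3, 265 sold [LIFO — newest first]: 196 @ $15.95 + 69 @ $15.40 = $4,188.80
Sep 5, 239 sold [LIFO — newest first]: 239 @ $15.40 = $3,680.60
Sep 8, 269 sold [LIFO — newest first]: 224 @ $14.00 + 23 @ $15.40 + 22 @ $15.40 = $3,829.00
Total COGS = $4,188.80 + $3,680.60 + $3,829.00 = $11,698.40
Ending inventory: 129 @ $15.40 + 365 @ $13.20 + 221 @ $18.65 + 302 @ $16.40 = $15,879.05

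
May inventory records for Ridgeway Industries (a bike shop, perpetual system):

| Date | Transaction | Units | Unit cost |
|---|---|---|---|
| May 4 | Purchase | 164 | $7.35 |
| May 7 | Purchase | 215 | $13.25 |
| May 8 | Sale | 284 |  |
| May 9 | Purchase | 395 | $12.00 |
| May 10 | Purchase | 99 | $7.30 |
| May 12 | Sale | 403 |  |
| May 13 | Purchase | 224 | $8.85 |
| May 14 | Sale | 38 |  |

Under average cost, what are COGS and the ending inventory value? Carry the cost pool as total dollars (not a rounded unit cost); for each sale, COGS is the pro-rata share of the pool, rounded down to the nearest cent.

After May 4: 164 on hand, pool $1,205.40 (≈ $7.3500 each)
After May 7: 379 on hand, pool $4,054.15 (≈ $10.6970 each)
May 8, sell 284: 284/379 × $4,054.15 → $3,037.93
After May 9: 490 on hand, pool $5,756.22 (≈ $11.7474 each)
After May 10: 589 on hand, pool $6,478.92 (≈ $10.9999 each)
May 12, sell 403: 403/589 × $6,478.92 → $4,432.94
After May 13: 410 on hand, pool $4,028.38 (≈ $9.8253 each)
May 14, sell 38: 38/410 × $4,028.38 → $373.36
Total COGS = $3,037.93 + $4,432.94 + $373.36 = $7,844.23
Ending inventory (cost pool remaining) = $3,655.02

COGS = $7,844.23; ending inventory = $3,655.02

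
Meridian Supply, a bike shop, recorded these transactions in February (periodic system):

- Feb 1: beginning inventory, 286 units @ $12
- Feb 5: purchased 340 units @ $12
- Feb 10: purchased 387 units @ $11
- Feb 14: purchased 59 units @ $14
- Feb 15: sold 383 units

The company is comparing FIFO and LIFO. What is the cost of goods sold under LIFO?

FIFO COGS: 286 @ $12 + 97 @ $12 = $4,596
LIFO COGS: 59 @ $14 + 324 @ $11 = $4,390

COGS = $4,390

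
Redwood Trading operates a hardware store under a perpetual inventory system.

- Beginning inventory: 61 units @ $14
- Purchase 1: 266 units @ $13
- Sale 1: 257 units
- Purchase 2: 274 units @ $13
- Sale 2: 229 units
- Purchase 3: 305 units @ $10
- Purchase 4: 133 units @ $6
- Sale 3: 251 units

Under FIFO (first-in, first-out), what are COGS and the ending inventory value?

COGS = $9,234; ending inventory = $2,488

Sale 1 (257) [FIFO — oldest first]: 61 @ $14 + 196 @ $13 = $3,402
Sale 2 (229) [FIFO — oldest first]: 70 @ $13 + 159 @ $13 = $2,977
Sale 3 (251) [FIFO — oldest first]: 115 @ $13 + 136 @ $10 = $2,855
Total COGS = $3,402 + $2,977 + $2,855 = $9,234
Ending inventory: 169 @ $10 + 133 @ $6 = $2,488
Check: goods available $11,722 = COGS $9,234 + ending $2,488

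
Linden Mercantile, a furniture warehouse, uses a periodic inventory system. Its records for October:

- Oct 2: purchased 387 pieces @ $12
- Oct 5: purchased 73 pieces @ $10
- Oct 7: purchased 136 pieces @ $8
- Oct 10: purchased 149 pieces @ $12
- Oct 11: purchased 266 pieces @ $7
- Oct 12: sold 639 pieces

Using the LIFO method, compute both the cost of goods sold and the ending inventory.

Oct 12, 639 sold [LIFO — newest first]: 266 @ $7 + 149 @ $12 + 136 @ $8 + 73 @ $10 + 15 @ $12 = $5,648
Ending inventory: 372 @ $12 = $4,464
Check: goods available $10,112 = COGS $5,648 + ending $4,464

COGS = $5,648; ending inventory = $4,464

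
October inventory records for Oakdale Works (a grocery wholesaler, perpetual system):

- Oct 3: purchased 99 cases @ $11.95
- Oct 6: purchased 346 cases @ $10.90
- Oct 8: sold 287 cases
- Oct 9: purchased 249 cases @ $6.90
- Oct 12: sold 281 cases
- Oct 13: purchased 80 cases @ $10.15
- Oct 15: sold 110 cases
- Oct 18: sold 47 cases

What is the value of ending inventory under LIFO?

Oct 8, 287 sold [LIFO — newest first]: 287 @ $10.90 = $3,128.30
Oct 12, 281 sold [LIFO — newest first]: 249 @ $6.90 + 32 @ $10.90 = $2,066.90
Oct 15, 110 sold [LIFO — newest first]: 80 @ $10.15 + 27 @ $10.90 + 3 @ $11.95 = $1,142.15
Oct 18, 47 sold [LIFO — newest first]: 47 @ $11.95 = $561.65
Total COGS = $3,128.30 + $2,066.90 + $1,142.15 + $561.65 = $6,899.00
Ending inventory: 49 @ $11.95 = $585.55
Check: goods available $7,484.55 = COGS $6,899.00 + ending $585.55

Ending inventory = $585.55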